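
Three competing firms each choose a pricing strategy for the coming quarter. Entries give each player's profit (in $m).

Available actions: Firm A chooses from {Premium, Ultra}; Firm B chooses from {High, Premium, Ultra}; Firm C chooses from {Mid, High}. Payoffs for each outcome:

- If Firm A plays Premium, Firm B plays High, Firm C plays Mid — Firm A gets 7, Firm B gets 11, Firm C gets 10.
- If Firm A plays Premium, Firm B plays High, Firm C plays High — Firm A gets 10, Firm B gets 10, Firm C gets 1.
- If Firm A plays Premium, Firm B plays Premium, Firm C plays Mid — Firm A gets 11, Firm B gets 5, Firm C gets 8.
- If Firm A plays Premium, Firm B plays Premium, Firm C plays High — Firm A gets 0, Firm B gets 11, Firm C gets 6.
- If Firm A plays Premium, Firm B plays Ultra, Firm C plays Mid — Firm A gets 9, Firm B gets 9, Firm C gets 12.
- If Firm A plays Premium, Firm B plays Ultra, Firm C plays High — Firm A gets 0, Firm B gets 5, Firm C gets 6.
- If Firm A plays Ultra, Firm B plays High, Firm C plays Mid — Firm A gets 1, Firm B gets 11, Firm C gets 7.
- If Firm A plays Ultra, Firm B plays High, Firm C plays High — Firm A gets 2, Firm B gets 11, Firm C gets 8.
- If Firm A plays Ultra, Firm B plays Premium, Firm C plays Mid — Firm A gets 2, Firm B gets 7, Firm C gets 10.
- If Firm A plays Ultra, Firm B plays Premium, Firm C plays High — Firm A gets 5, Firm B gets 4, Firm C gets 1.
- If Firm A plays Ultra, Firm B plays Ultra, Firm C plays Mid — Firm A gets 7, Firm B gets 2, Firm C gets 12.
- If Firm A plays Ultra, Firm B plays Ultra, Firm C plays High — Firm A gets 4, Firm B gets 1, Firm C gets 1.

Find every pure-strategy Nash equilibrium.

Firm A against (High, Mid): payoffs 7, 1 → best response Premium.
Firm A against (High, High): payoffs 10, 2 → best response Premium.
Firm A against (Premium, Mid): payoffs 11, 2 → best response Premium.
Firm A against (Premium, High): payoffs 0, 5 → best response Ultra.
Firm A against (Ultra, Mid): payoffs 9, 7 → best response Premium.
Firm A against (Ultra, High): payoffs 0, 4 → best response Ultra.
Firm B against (Premium, Mid): payoffs 11, 5, 9 → best response High.
Firm B against (Premium, High): payoffs 10, 11, 5 → best response Premium.
Firm B against (Ultra, Mid): payoffs 11, 7, 2 → best response High.
Firm B against (Ultra, High): payoffs 11, 4, 1 → best response High.
Firm C against (Premium, High): payoffs 10, 1 → best response Mid.
Firm C against (Premium, Premium): payoffs 8, 6 → best response Mid.
Firm C against (Premium, Ultra): payoffs 12, 6 → best response Mid.
Firm C against (Ultra, High): payoffs 7, 8 → best response High.
Firm C against (Ultra, Premium): payoffs 10, 1 → best response Mid.
Firm C against (Ultra, Ultra): payoffs 12, 1 → best response Mid.
Mutual best responses: (Premium, High, Mid).

(Premium, High, Mid)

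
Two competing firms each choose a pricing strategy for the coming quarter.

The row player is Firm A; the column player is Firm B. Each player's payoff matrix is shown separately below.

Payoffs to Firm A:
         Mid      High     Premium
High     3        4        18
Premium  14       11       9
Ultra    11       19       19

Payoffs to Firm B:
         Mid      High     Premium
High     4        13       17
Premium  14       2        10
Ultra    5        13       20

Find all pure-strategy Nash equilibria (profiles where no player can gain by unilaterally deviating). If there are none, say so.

(Premium, Mid); (Ultra, Premium)

Firm A against Mid: payoffs 3, 14, 11 → best response Premium.
Firm A against High: payoffs 4, 11, 19 → best response Ultra.
Firm A against Premium: payoffs 18, 9, 19 → best response Ultra.
Firm B against High: payoffs 4, 13, 17 → best response Premium.
Firm B against Premium: payoffs 14, 2, 10 → best response Mid.
Firm B against Ultra: payoffs 5, 13, 20 → best response Premium.
Mutual best responses: (Premium, Mid); (Ultra, Premium).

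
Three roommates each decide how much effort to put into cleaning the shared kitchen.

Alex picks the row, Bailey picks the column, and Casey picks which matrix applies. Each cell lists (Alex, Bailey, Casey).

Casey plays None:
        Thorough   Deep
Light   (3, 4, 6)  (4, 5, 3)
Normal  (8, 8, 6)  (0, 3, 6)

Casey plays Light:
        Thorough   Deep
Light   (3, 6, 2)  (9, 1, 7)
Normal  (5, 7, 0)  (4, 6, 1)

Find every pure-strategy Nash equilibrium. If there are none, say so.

(Normal, Thorough, None)

Check each profile: it is a Nash equilibrium iff no player can strictly gain by switching unilaterally.
(Light, Thorough, None): Alex can switch to Normal (3 → 8). Not NE.
(Light, Thorough, Light): Alex can switch to Normal (3 → 5). Not NE.
(Light, Deep, None): Casey can switch to Light (3 → 7). Not NE.
(Light, Deep, Light): Bailey can switch to Thorough (1 → 6). Not NE.
(Normal, Thorough, None): Alex gets 8, best alternative 3; Bailey gets 8, best alternative 3; Casey gets 6, best alternative 0. No profitable deviation — NE.
(Normal, Thorough, Light): Casey can switch to None (0 → 6). Not NE.
(Normal, Deep, None): Alex can switch to Light (0 → 4). Not NE.
(The remaining 1 profile has a profitable deviation by the same check.)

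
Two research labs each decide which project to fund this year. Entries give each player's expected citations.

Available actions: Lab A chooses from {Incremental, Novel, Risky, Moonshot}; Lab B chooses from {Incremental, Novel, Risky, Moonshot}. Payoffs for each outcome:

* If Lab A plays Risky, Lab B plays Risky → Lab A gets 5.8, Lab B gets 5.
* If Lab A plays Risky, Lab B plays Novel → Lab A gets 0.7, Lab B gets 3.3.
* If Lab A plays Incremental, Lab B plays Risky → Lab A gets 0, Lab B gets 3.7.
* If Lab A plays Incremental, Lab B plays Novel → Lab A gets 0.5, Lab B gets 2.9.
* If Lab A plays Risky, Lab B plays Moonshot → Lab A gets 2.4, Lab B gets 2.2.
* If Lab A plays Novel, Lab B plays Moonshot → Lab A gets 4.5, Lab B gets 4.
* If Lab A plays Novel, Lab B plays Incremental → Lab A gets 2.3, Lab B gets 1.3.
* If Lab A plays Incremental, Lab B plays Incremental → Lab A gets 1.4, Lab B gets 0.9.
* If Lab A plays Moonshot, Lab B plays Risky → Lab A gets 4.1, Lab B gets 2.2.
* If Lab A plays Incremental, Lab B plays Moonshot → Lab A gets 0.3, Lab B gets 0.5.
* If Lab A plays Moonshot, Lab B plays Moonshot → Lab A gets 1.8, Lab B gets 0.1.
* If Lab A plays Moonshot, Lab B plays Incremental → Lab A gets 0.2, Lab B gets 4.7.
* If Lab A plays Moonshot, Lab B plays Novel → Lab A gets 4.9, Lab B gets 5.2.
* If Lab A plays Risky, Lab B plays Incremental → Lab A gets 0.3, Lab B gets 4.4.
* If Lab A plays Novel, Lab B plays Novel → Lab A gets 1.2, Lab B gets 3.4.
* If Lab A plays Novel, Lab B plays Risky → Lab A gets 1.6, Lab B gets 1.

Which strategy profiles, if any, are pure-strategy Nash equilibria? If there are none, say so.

Check each profile: it is a Nash equilibrium iff no player can strictly gain by switching unilaterally.
(Incremental, Incremental): Lab A can switch to Novel (1.4 → 2.3). Not NE.
(Incremental, Novel): Lab A can switch to Novel (0.5 → 1.2). Not NE.
(Incremental, Risky): Lab A can switch to Novel (0 → 1.6). Not NE.
(Incremental, Moonshot): Lab A can switch to Novel (0.3 → 4.5). Not NE.
(Novel, Incremental): Lab B can switch to Novel (1.3 → 3.4). Not NE.
(Novel, Novel): Lab A can switch to Moonshot (1.2 → 4.9). Not NE.
(Novel, Risky): Lab A can switch to Risky (1.6 → 5.8). Not NE.
(Novel, Moonshot): Lab A gets 4.5, best alternative 2.4; Lab B gets 4, best alternative 3.4. No profitable deviation — NE.
(Risky, Incremental): Lab A can switch to Incremental (0.3 → 1.4). Not NE.
(Risky, Novel): Lab A can switch to Novel (0.7 → 1.2). Not NE.
(Risky, Risky): Lab A gets 5.8, best alternative 4.1; Lab B gets 5, best alternative 4.4. No profitable deviation — NE.
(Risky, Moonshot): Lab A can switch to Novel (2.4 → 4.5). Not NE.
(Moonshot, Novel): Lab A gets 4.9, best alternative 1.2; Lab B gets 5.2, best alternative 4.7. No profitable deviation — NE.
(The remaining 3 profiles each have a profitable deviation by the same check.)

(Novel, Moonshot); (Risky, Risky); (Moonshot, Novel)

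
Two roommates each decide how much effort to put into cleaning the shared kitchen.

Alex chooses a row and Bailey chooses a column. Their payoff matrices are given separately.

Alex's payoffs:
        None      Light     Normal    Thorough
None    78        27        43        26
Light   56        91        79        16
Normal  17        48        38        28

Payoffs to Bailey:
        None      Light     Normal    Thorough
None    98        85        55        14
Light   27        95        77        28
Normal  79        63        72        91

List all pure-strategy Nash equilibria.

For each strategy profile, look for a profitable unilateral deviation.
(None, None): Alex gets 78, best alternative 56; Bailey gets 98, best alternative 85. No profitable deviation — NE.
(None, Light): Alex can switch to Light (27 → 91). Not NE.
(None, Normal): Alex can switch to Light (43 → 79). Not NE.
(None, Thorough): Alex can switch to Normal (26 → 28). Not NE.
(Light, None): Alex can switch to None (56 → 78). Not NE.
(Light, Light): Alex gets 91, best alternative 48; Bailey gets 95, best alternative 77. No profitable deviation — NE.
(Light, Normal): Bailey can switch to Light (77 → 95). Not NE.
(Light, Thorough): Alex can switch to None (16 → 26). Not NE.
(Normal, None): Alex can switch to None (17 → 78). Not NE.
(Normal, Light): Alex can switch to Light (48 → 91). Not NE.
(Normal, Thorough): Alex gets 28, best alternative 26; Bailey gets 91, best alternative 79. No profitable deviation — NE.
(The remaining 1 profile has a profitable deviation by the same check.)

(None, None); (Light, Light); (Normal, Thorough)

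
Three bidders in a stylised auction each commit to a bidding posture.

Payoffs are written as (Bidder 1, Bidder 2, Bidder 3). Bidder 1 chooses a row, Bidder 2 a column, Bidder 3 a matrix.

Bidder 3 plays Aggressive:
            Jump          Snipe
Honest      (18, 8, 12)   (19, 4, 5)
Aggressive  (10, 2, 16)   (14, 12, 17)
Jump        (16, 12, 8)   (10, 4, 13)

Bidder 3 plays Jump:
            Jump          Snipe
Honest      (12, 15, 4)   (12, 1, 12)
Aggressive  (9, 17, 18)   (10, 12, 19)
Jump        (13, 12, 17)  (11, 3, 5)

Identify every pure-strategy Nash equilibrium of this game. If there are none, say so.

Check each profile: it is a Nash equilibrium iff no player can strictly gain by switching unilaterally.
(Honest, Jump, Aggressive): Bidder 1 gets 18, best alternative 16; Bidder 2 gets 8, best alternative 4; Bidder 3 gets 12, best alternative 4. No profitable deviation — NE.
(Honest, Jump, Jump): Bidder 1 can switch to Jump (12 → 13). Not NE.
(Honest, Snipe, Aggressive): Bidder 2 can switch to Jump (4 → 8). Not NE.
(Honest, Snipe, Jump): Bidder 2 can switch to Jump (1 → 15). Not NE.
(Aggressive, Jump, Aggressive): Bidder 1 can switch to Honest (10 → 18). Not NE.
(Aggressive, Jump, Jump): Bidder 1 can switch to Honest (9 → 12). Not NE.
(Aggressive, Snipe, Aggressive): Bidder 1 can switch to Honest (14 → 19). Not NE.
(Aggressive, Snipe, Jump): Bidder 1 can switch to Honest (10 → 12). Not NE.
(Jump, Jump, Aggressive): Bidder 1 can switch to Honest (16 → 18). Not NE.
(Jump, Jump, Jump): Bidder 1 gets 13, best alternative 12; Bidder 2 gets 12, best alternative 3; Bidder 3 gets 17, best alternative 8. No profitable deviation — NE.
(Jump, Snipe, Aggressive): Bidder 1 can switch to Honest (10 → 19). Not NE.
(Jump, Snipe, Jump): Bidder 1 can switch to Honest (11 → 12). Not NE.

Pure-strategy Nash equilibria: (Honest, Jump, Aggressive); (Jump, Jump, Jump)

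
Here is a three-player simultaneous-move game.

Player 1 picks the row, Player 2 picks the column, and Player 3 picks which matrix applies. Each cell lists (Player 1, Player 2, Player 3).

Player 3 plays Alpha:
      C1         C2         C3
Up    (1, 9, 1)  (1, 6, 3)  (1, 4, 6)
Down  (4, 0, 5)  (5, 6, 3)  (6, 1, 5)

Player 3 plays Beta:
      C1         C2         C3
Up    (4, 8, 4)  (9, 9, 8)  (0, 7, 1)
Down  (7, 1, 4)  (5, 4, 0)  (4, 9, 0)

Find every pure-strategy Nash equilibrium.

(Up, C2, Beta) and (Down, C2, Alpha)

Player 1 against (C1, Alpha): payoffs 1, 4 → best response Down.
Player 1 against (C1, Beta): payoffs 4, 7 → best response Down.
Player 1 against (C2, Alpha): payoffs 1, 5 → best response Down.
Player 1 against (C2, Beta): payoffs 9, 5 → best response Up.
Player 1 against (C3, Alpha): payoffs 1, 6 → best response Down.
Player 1 against (C3, Beta): payoffs 0, 4 → best response Down.
Player 2 against (Up, Alpha): payoffs 9, 6, 4 → best response C1.
Player 2 against (Up, Beta): payoffs 8, 9, 7 → best response C2.
Player 2 against (Down, Alpha): payoffs 0, 6, 1 → best response C2.
Player 2 against (Down, Beta): payoffs 1, 4, 9 → best response C3.
Player 3 against (Up, C1): payoffs 1, 4 → best response Beta.
Player 3 against (Up, C2): payoffs 3, 8 → best response Beta.
Player 3 against (Up, C3): payoffs 6, 1 → best response Alpha.
Player 3 against (Down, C1): payoffs 5, 4 → best response Alpha.
Player 3 against (Down, C2): payoffs 3, 0 → best response Alpha.
Player 3 against (Down, C3): payoffs 5, 0 → best response Alpha.
Mutual best responses: (Up, C2, Beta); (Down, C2, Alpha).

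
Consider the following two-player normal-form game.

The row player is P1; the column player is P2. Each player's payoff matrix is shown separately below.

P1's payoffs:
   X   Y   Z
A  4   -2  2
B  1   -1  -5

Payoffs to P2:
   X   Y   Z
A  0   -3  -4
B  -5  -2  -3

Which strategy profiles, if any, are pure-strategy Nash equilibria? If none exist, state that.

(A, X) and (B, Y)

For each player, find the best response to each opponent profile; mutual best responses are the pure NE.
P1 against X: payoffs 4, 1 → best response A.
P1 against Y: payoffs -2, -1 → best response B.
P1 against Z: payoffs 2, -5 → best response A.
P2 against A: payoffs 0, -3, -4 → best response X.
P2 against B: payoffs -5, -2, -3 → best response Y.
Mutual best responses: (A, X); (B, Y).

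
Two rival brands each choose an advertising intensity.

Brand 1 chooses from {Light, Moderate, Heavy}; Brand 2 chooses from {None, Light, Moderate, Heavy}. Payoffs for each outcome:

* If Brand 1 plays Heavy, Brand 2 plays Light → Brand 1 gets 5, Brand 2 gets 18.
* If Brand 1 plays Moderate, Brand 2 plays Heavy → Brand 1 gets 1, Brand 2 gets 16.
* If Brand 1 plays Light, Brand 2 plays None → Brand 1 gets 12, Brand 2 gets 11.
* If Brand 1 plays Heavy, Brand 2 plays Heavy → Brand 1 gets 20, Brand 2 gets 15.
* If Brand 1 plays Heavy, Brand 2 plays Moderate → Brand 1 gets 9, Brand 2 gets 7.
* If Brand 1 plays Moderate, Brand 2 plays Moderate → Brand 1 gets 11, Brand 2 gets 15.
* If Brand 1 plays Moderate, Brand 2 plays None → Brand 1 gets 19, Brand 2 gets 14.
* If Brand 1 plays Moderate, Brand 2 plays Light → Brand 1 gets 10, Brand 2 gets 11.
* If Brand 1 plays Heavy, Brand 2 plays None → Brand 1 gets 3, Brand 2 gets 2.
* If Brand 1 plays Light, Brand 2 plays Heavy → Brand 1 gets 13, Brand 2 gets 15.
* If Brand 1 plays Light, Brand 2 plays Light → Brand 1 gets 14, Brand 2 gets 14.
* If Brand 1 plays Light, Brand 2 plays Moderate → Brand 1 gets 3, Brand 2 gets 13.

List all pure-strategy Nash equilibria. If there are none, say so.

For each strategy profile, look for a profitable unilateral deviation.
(Light, None): Brand 1 can switch to Moderate (12 → 19). Not NE.
(Light, Light): Brand 2 can switch to Heavy (14 → 15). Not NE.
(Light, Moderate): Brand 1 can switch to Moderate (3 → 11). Not NE.
(Light, Heavy): Brand 1 can switch to Heavy (13 → 20). Not NE.
(Moderate, None): Brand 2 can switch to Moderate (14 → 15). Not NE.
(Moderate, Light): Brand 1 can switch to Light (10 → 14). Not NE.
(Moderate, Moderate): Brand 2 can switch to Heavy (15 → 16). Not NE.
(Moderate, Heavy): Brand 1 can switch to Light (1 → 13). Not NE.
(Heavy, None): Brand 1 can switch to Light (3 → 12). Not NE.
(Heavy, Light): Brand 1 can switch to Light (5 → 14). Not NE.
(The remaining 2 profiles each have a profitable deviation by the same check.)

There is no pure-strategy Nash equilibrium.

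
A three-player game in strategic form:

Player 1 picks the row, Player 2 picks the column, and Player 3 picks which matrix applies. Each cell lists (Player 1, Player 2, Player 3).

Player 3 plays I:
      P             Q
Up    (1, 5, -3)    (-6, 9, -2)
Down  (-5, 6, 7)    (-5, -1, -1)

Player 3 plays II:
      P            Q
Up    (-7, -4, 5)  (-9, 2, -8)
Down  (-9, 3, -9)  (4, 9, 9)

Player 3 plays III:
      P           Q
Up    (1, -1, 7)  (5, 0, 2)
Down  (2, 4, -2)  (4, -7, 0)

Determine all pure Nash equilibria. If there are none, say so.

Player 1 against (P, I): payoffs 1, -5 → best response Up.
Player 1 against (P, II): payoffs -7, -9 → best response Up.
Player 1 against (P, III): payoffs 1, 2 → best response Down.
Player 1 against (Q, I): payoffs -6, -5 → best response Down.
Player 1 against (Q, II): payoffs -9, 4 → best response Down.
Player 1 against (Q, III): payoffs 5, 4 → best response Up.
Player 2 against (Up, I): payoffs 5, 9 → best response Q.
Player 2 against (Up, II): payoffs -4, 2 → best response Q.
Player 2 against (Up, III): payoffs -1, 0 → best response Q.
Player 2 against (Down, I): payoffs 6, -1 → best response P.
Player 2 against (Down, II): payoffs 3, 9 → best response Q.
Player 2 against (Down, III): payoffs 4, -7 → best response P.
Player 3 against (Up, P): payoffs -3, 5, 7 → best response III.
Player 3 against (Up, Q): payoffs -2, -8, 2 → best response III.
Player 3 against (Down, P): payoffs 7, -9, -2 → best response I.
Player 3 against (Down, Q): payoffs -1, 9, 0 → best response II.
Mutual best responses: (Up, Q, III); (Down, Q, II).

(Up, Q, III); (Down, Q, II)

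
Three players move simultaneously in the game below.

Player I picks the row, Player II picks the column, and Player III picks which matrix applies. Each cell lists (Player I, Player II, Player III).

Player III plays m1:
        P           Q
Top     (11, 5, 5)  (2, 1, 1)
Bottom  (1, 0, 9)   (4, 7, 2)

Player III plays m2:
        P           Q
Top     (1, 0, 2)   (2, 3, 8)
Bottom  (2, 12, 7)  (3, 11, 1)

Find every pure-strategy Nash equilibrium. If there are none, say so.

Pure-strategy Nash equilibria: (Top, P, m1) and (Bottom, Q, m1)

(Top, P, m1): Player I gets 11, best alternative 1; Player II gets 5, best alternative 1; Player III gets 5, best alternative 2. No profitable deviation — NE.
(Top, P, m2): Player I can switch to Bottom (1 → 2). Not NE.
(Top, Q, m1): Player I can switch to Bottom (2 → 4). Not NE.
(Top, Q, m2): Player I can switch to Bottom (2 → 3). Not NE.
(Bottom, P, m1): Player I can switch to Top (1 → 11). Not NE.
(Bottom, P, m2): Player III can switch to m1 (7 → 9). Not NE.
(Bottom, Q, m1): Player I gets 4, best alternative 2; Player II gets 7, best alternative 0; Player III gets 2, best alternative 1. No profitable deviation — NE.
(Bottom, Q, m2): Player II can switch to P (11 → 12). Not NE.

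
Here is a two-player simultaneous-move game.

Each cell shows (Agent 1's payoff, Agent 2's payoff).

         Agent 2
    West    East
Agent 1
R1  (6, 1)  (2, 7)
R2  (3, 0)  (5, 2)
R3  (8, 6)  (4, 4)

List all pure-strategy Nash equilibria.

Agent 1 against West: payoffs 6, 3, 8 → best response R3.
Agent 1 against East: payoffs 2, 5, 4 → best response R2.
Agent 2 against R1: payoffs 1, 7 → best response East.
Agent 2 against R2: payoffs 0, 2 → best response East.
Agent 2 against R3: payoffs 6, 4 → best response West.
Mutual best responses: (R2, East); (R3, West).

(R2, East), (R3, West)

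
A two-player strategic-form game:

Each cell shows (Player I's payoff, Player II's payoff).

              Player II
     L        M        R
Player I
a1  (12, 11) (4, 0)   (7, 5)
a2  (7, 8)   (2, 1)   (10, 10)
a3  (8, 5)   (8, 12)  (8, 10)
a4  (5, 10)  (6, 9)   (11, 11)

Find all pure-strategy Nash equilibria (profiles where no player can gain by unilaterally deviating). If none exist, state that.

Pure-strategy Nash equilibria: (a1, L) and (a3, M) and (a4, R)

(a1, L): Player I gets 12, best alternative 8; Player II gets 11, best alternative 5. No profitable deviation — NE.
(a1, M): Player I can switch to a3 (4 → 8). Not NE.
(a1, R): Player I can switch to a2 (7 → 10). Not NE.
(a2, L): Player I can switch to a1 (7 → 12). Not NE.
(a2, M): Player I can switch to a1 (2 → 4). Not NE.
(a2, R): Player I can switch to a4 (10 → 11). Not NE.
(a3, L): Player I can switch to a1 (8 → 12). Not NE.
(a3, M): Player I gets 8, best alternative 6; Player II gets 12, best alternative 10. No profitable deviation — NE.
(a4, R): Player I gets 11, best alternative 10; Player II gets 11, best alternative 10. No profitable deviation — NE.
(The remaining 3 profiles each have a profitable deviation by the same check.)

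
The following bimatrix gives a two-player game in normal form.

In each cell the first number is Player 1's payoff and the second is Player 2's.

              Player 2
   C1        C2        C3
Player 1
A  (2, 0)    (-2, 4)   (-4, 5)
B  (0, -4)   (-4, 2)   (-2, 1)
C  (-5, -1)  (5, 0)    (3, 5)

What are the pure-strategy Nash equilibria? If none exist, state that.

The unique pure-strategy Nash equilibrium is (C, C3).

Mark each player's best response to every combination of opponents' strategies; a profile where every player is best-responding is a pure Nash equilibrium.
Player 1 against C1: payoffs 2, 0, -5 → best response A.
Player 1 against C2: payoffs -2, -4, 5 → best response C.
Player 1 against C3: payoffs -4, -2, 3 → best response C.
Player 2 against A: payoffs 0, 4, 5 → best response C3.
Player 2 against B: payoffs -4, 2, 1 → best response C2.
Player 2 against C: payoffs -1, 0, 5 → best response C3.
Mutual best responses: (C, C3).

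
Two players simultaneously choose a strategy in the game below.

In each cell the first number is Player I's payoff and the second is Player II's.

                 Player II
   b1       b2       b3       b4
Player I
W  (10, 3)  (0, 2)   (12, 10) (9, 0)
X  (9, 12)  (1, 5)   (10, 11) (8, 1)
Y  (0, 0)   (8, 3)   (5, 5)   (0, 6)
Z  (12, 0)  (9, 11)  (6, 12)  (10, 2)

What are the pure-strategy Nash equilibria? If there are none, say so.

(W, b3)

Check each profile: it is a Nash equilibrium iff no player can strictly gain by switching unilaterally.
(W, b1): Player I can switch to Z (10 → 12). Not NE.
(W, b2): Player I can switch to X (0 → 1). Not NE.
(W, b3): Player I gets 12, best alternative 10; Player II gets 10, best alternative 3. No profitable deviation — NE.
(W, b4): Player I can switch to Z (9 → 10). Not NE.
(X, b1): Player I can switch to W (9 → 10). Not NE.
(X, b2): Player I can switch to Y (1 → 8). Not NE.
(X, b3): Player I can switch to W (10 → 12). Not NE.
(X, b4): Player I can switch to W (8 → 9). Not NE.
(Y, b1): Player I can switch to W (0 → 10). Not NE.
(The remaining 7 profiles each have a profitable deviation by the same check.)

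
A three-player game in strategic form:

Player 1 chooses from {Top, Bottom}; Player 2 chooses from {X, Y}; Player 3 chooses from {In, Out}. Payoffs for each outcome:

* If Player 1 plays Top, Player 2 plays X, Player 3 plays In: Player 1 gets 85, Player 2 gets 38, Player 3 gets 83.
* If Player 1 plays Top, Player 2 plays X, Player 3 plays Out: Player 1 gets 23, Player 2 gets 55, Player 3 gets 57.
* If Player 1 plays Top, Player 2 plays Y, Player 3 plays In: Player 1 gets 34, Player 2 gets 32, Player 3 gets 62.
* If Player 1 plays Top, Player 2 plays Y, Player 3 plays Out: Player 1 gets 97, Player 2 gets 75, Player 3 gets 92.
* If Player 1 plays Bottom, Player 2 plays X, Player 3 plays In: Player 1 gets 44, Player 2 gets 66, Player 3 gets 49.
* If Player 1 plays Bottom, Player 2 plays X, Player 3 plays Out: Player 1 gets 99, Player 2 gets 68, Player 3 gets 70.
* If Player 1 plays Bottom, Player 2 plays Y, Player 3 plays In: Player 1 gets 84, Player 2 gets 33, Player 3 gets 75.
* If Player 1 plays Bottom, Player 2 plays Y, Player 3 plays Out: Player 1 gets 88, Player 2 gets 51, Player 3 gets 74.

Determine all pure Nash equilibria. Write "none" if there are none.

The pure Nash equilibria are (Top, X, In) and (Top, Y, Out) and (Bottom, X, Out).

(Top, X, In): Player 1 gets 85, best alternative 44; Player 2 gets 38, best alternative 32; Player 3 gets 83, best alternative 57. No profitable deviation — NE.
(Top, X, Out): Player 1 can switch to Bottom (23 → 99). Not NE.
(Top, Y, In): Player 1 can switch to Bottom (34 → 84). Not NE.
(Top, Y, Out): Player 1 gets 97, best alternative 88; Player 2 gets 75, best alternative 55; Player 3 gets 92, best alternative 62. No profitable deviation — NE.
(Bottom, X, In): Player 1 can switch to Top (44 → 85). Not NE.
(Bottom, X, Out): Player 1 gets 99, best alternative 23; Player 2 gets 68, best alternative 51; Player 3 gets 70, best alternative 49. No profitable deviation — NE.
(Bottom, Y, In): Player 2 can switch to X (33 → 66). Not NE.
(Bottom, Y, Out): Player 1 can switch to Top (88 → 97). Not NE.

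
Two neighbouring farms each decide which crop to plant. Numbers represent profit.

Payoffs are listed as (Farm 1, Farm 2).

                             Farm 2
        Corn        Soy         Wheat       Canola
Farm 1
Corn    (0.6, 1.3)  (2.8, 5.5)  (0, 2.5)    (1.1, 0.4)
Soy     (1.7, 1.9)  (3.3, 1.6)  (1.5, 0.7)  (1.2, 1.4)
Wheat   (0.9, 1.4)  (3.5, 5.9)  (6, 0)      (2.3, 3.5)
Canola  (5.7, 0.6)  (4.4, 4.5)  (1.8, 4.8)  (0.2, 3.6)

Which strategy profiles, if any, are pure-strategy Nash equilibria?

No pure-strategy Nash equilibrium.

For each player, find the best response to each opponent profile; mutual best responses are the pure NE.
Farm 1 against Corn: payoffs 0.6, 1.7, 0.9, 5.7 → best response Canola.
Farm 1 against Soy: payoffs 2.8, 3.3, 3.5, 4.4 → best response Canola.
Farm 1 against Wheat: payoffs 0, 1.5, 6, 1.8 → best response Wheat.
Farm 1 against Canola: payoffs 1.1, 1.2, 2.3, 0.2 → best response Wheat.
Farm 2 against Corn: payoffs 1.3, 5.5, 2.5, 0.4 → best response Soy.
Farm 2 against Soy: payoffs 1.9, 1.6, 0.7, 1.4 → best response Corn.
Farm 2 against Wheat: payoffs 1.4, 5.9, 0, 3.5 → best response Soy.
Farm 2 against Canola: payoffs 0.6, 4.5, 4.8, 3.6 → best response Wheat.
No profile is a mutual best response for all players.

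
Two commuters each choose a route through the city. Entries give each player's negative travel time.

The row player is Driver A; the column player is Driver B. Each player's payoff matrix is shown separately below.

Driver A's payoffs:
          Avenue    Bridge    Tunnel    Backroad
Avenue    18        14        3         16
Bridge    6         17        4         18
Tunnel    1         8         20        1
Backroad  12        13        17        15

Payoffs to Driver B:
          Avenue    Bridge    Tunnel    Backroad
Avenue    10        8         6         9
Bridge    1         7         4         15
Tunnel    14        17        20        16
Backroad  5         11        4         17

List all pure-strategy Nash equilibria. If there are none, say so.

Mark each player's best response to every combination of opponents' strategies; a profile where every player is best-responding is a pure Nash equilibrium.
Driver A against Avenue: payoffs 18, 6, 1, 12 → best response Avenue.
Driver A against Bridge: payoffs 14, 17, 8, 13 → best response Bridge.
Driver A against Tunnel: payoffs 3, 4, 20, 17 → best response Tunnel.
Driver A against Backroad: payoffs 16, 18, 1, 15 → best response Bridge.
Driver B against Avenue: payoffs 10, 8, 6, 9 → best response Avenue.
Driver B against Bridge: payoffs 1, 7, 4, 15 → best response Backroad.
Driver B against Tunnel: payoffs 14, 17, 20, 16 → best response Tunnel.
Driver B against Backroad: payoffs 5, 11, 4, 17 → best response Backroad.
Mutual best responses: (Avenue, Avenue); (Bridge, Backroad); (Tunnel, Tunnel).

The pure Nash equilibria are (Avenue, Avenue), (Bridge, Backroad), (Tunnel, Tunnel).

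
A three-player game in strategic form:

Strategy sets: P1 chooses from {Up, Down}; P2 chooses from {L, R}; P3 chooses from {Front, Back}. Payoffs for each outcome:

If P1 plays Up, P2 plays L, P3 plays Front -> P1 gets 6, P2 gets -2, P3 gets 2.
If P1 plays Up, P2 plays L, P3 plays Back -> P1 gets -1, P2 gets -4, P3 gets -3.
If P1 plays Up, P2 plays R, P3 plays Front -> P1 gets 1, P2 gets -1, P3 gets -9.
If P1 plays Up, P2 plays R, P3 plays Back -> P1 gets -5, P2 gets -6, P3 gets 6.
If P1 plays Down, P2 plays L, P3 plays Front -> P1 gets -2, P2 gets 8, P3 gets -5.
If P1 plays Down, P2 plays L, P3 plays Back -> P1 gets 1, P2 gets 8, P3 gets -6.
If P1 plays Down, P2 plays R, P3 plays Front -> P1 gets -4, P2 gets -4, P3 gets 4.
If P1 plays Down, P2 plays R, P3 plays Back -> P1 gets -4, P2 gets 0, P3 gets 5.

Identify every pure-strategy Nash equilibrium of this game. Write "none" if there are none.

No pure-strategy Nash equilibrium.

(Up, L, Front): P2 can switch to R (-2 → -1). Not NE.
(Up, L, Back): P1 can switch to Down (-1 → 1). Not NE.
(Up, R, Front): P3 can switch to Back (-9 → 6). Not NE.
(Up, R, Back): P1 can switch to Down (-5 → -4). Not NE.
(Down, L, Front): P1 can switch to Up (-2 → 6). Not NE.
(Down, L, Back): P3 can switch to Front (-6 → -5). Not NE.
(The remaining 2 profiles each have a profitable deviation by the same check.)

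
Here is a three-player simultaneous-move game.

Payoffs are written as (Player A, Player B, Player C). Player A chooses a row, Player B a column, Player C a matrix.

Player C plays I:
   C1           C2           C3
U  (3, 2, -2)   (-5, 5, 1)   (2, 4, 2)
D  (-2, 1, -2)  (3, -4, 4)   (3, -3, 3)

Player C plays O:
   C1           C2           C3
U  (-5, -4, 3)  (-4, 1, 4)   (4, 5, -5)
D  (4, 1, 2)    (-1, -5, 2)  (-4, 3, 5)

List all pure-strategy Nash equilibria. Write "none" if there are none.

none

Mark each player's best response to every combination of opponents' strategies; a profile where every player is best-responding is a pure Nash equilibrium.
Player A against (C1, I): payoffs 3, -2 → best response U.
Player A against (C1, O): payoffs -5, 4 → best response D.
Player A against (C2, I): payoffs -5, 3 → best response D.
Player A against (C2, O): payoffs -4, -1 → best response D.
Player A against (C3, I): payoffs 2, 3 → best response D.
Player A against (C3, O): payoffs 4, -4 → best response U.
Player B against (U, I): payoffs 2, 5, 4 → best response C2.
Player B against (U, O): payoffs -4, 1, 5 → best response C3.
Player B against (D, I): payoffs 1, -4, -3 → best response C1.
Player B against (D, O): payoffs 1, -5, 3 → best response C3.
Player C against (U, C1): payoffs -2, 3 → best response O.
Player C against (U, C2): payoffs 1, 4 → best response O.
Player C against (U, C3): payoffs 2, -5 → best response I.
Player C against (D, C1): payoffs -2, 2 → best response O.
Player C against (D, C2): payoffs 4, 2 → best response I.
Player C against (D, C3): payoffs 3, 5 → best response O.
No profile is a mutual best response for all players.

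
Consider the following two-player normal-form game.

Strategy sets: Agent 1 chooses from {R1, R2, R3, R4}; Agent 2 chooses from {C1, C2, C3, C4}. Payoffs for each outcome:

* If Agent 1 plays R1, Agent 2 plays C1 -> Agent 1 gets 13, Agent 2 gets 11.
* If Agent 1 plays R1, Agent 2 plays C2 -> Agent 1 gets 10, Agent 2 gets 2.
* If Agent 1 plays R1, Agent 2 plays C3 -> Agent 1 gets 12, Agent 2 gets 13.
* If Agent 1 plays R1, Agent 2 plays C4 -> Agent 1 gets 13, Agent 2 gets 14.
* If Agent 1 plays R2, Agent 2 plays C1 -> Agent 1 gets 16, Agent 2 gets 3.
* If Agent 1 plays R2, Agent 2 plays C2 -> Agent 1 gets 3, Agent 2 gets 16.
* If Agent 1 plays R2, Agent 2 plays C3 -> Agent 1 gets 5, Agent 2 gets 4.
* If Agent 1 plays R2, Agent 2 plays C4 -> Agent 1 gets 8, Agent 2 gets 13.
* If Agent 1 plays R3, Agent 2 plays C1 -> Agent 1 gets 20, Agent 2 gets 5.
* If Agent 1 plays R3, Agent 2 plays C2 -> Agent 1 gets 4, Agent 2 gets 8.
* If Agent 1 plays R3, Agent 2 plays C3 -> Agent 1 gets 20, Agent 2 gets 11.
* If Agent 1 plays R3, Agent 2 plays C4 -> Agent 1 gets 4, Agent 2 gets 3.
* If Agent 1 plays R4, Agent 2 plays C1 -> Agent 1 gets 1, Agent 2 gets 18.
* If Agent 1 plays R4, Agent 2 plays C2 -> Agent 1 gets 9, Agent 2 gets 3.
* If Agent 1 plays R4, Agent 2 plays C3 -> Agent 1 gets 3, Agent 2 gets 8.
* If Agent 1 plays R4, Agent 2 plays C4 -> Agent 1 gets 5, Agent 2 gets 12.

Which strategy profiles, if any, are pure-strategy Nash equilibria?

For each player, find the best response to each opponent profile; mutual best responses are the pure NE.
Agent 1 against C1: payoffs 13, 16, 20, 1 → best response R3.
Agent 1 against C2: payoffs 10, 3, 4, 9 → best response R1.
Agent 1 against C3: payoffs 12, 5, 20, 3 → best response R3.
Agent 1 against C4: payoffs 13, 8, 4, 5 → best response R1.
Agent 2 against R1: payoffs 11, 2, 13, 14 → best response C4.
Agent 2 against R2: payoffs 3, 16, 4, 13 → best response C2.
Agent 2 against R3: payoffs 5, 8, 11, 3 → best response C3.
Agent 2 against R4: payoffs 18, 3, 8, 12 → best response C1.
Mutual best responses: (R1, C4); (R3, C3).

Pure-strategy Nash equilibria: (R1, C4); (R3, C3)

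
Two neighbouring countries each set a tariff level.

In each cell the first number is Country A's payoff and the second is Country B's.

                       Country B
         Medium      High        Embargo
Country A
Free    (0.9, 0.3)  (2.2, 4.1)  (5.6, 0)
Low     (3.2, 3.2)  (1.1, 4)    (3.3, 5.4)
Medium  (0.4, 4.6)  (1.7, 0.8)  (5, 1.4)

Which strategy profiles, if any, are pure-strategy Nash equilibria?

The unique pure-strategy Nash equilibrium is (Free, High).

(Free, Medium): Country A can switch to Low (0.9 → 3.2). Not NE.
(Free, High): Country A gets 2.2, best alternative 1.7; Country B gets 4.1, best alternative 0.3. No profitable deviation — NE.
(Free, Embargo): Country B can switch to Medium (0 → 0.3). Not NE.
(Low, Medium): Country B can switch to High (3.2 → 4). Not NE.
(Low, High): Country A can switch to Free (1.1 → 2.2). Not NE.
(Low, Embargo): Country A can switch to Free (3.3 → 5.6). Not NE.
(Medium, Medium): Country A can switch to Free (0.4 → 0.9). Not NE.
(Medium, High): Country A can switch to Free (1.7 → 2.2). Not NE.
(Medium, Embargo): Country A can switch to Free (5 → 5.6). Not NE.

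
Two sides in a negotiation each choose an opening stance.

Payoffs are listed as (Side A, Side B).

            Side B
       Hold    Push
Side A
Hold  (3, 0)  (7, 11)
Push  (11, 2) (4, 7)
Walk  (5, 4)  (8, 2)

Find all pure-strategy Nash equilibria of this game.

There is no pure-strategy Nash equilibrium.

Side A against Hold: payoffs 3, 11, 5 → best response Push.
Side A against Push: payoffs 7, 4, 8 → best response Walk.
Side B against Hold: payoffs 0, 11 → best response Push.
Side B against Push: payoffs 2, 7 → best response Push.
Side B against Walk: payoffs 4, 2 → best response Hold.
No profile is a mutual best response for all players.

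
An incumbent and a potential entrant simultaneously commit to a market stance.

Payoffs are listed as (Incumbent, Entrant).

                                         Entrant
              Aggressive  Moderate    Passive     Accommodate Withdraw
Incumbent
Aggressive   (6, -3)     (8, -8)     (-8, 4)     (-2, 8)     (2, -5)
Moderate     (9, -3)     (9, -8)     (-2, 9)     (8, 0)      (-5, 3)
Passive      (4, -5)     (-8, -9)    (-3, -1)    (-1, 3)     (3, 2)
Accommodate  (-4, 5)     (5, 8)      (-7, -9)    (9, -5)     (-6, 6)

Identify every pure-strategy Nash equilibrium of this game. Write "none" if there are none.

Mark each player's best response to every combination of opponents' strategies; a profile where every player is best-responding is a pure Nash equilibrium.
Incumbent against Aggressive: payoffs 6, 9, 4, -4 → best response Moderate.
Incumbent against Moderate: payoffs 8, 9, -8, 5 → best response Moderate.
Incumbent against Passive: payoffs -8, -2, -3, -7 → best response Moderate.
Incumbent against Accommodate: payoffs -2, 8, -1, 9 → best response Accommodate.
Incumbent against Withdraw: payoffs 2, -5, 3, -6 → best response Passive.
Entrant against Aggressive: payoffs -3, -8, 4, 8, -5 → best response Accommodate.
Entrant against Moderate: payoffs -3, -8, 9, 0, 3 → best response Passive.
Entrant against Passive: payoffs -5, -9, -1, 3, 2 → best response Accommodate.
Entrant against Accommodate: payoffs 5, 8, -9, -5, 6 → best response Moderate.
Mutual best responses: (Moderate, Passive).

Pure NE: (Moderate, Passive)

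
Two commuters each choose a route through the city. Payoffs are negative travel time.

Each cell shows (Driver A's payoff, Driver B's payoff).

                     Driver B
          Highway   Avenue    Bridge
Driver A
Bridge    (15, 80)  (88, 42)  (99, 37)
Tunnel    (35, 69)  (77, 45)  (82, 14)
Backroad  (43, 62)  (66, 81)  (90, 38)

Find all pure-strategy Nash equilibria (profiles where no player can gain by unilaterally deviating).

Driver A against Highway: payoffs 15, 35, 43 → best response Backroad.
Driver A against Avenue: payoffs 88, 77, 66 → best response Bridge.
Driver A against Bridge: payoffs 99, 82, 90 → best response Bridge.
Driver B against Bridge: payoffs 80, 42, 37 → best response Highway.
Driver B against Tunnel: payoffs 69, 45, 14 → best response Highway.
Driver B against Backroad: payoffs 62, 81, 38 → best response Avenue.
No profile is a mutual best response for all players.

This game has no pure Nash equilibrium.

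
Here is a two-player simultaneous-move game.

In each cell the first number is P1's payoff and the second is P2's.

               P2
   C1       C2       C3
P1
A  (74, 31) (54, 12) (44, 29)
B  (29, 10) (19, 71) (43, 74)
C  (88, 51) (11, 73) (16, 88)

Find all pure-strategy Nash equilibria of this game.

none

Mark each player's best response to every combination of opponents' strategies; a profile where every player is best-responding is a pure Nash equilibrium.
P1 against C1: payoffs 74, 29, 88 → best response C.
P1 against C2: payoffs 54, 19, 11 → best response A.
P1 against C3: payoffs 44, 43, 16 → best response A.
P2 against A: payoffs 31, 12, 29 → best response C1.
P2 against B: payoffs 10, 71, 74 → best response C3.
P2 against C: payoffs 51, 73, 88 → best response C3.
No profile is a mutual best response for all players.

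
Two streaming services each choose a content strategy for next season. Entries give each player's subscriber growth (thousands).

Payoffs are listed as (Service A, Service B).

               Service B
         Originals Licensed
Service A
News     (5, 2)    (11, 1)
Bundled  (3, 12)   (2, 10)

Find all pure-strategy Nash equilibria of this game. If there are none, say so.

Pure NE: (News, Originals)

(News, Originals): Service A gets 5, best alternative 3; Service B gets 2, best alternative 1. No profitable deviation — NE.
(News, Licensed): Service B can switch to Originals (1 → 2). Not NE.
(Bundled, Originals): Service A can switch to News (3 → 5). Not NE.
(Bundled, Licensed): Service A can switch to News (2 → 11). Not NE.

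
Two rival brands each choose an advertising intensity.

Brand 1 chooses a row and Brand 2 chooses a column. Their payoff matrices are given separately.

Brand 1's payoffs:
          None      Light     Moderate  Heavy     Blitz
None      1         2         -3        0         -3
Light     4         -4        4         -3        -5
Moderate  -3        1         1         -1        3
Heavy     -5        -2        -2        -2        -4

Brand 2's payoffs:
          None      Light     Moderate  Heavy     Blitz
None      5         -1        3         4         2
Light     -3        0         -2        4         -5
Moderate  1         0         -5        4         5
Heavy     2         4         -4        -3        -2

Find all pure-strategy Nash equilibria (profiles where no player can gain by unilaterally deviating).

(Moderate, Blitz)

Brand 1 against None: payoffs 1, 4, -3, -5 → best response Light.
Brand 1 against Light: payoffs 2, -4, 1, -2 → best response None.
Brand 1 against Moderate: payoffs -3, 4, 1, -2 → best response Light.
Brand 1 against Heavy: payoffs 0, -3, -1, -2 → best response None.
Brand 1 against Blitz: payoffs -3, -5, 3, -4 → best response Moderate.
Brand 2 against None: payoffs 5, -1, 3, 4, 2 → best response None.
Brand 2 against Light: payoffs -3, 0, -2, 4, -5 → best response Heavy.
Brand 2 against Moderate: payoffs 1, 0, -5, 4, 5 → best response Blitz.
Brand 2 against Heavy: payoffs 2, 4, -4, -3, -2 → best response Light.
Mutual best responses: (Moderate, Blitz).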